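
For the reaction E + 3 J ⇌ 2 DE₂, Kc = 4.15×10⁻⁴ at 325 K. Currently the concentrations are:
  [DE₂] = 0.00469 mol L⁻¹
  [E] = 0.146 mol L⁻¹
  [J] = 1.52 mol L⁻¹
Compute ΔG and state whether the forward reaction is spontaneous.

Qc = [DE₂]² / ([E]·[J]³) = (0.00469)² / ((0.146)·(1.52)³) = 4.29×10⁻⁵
ΔG = RT ln(Qc/Kc) = (8.314 J mol⁻¹ K⁻¹)(325 K) × ln(4.29×10⁻⁵/4.15×10⁻⁴)
   = (2.702 kJ/mol)(-2.269) = -6.13 kJ/mol
ΔG < 0, so the forward reaction is spontaneous (proceeds forward).

ΔG = -6.13 kJ/mol; the forward reaction is spontaneous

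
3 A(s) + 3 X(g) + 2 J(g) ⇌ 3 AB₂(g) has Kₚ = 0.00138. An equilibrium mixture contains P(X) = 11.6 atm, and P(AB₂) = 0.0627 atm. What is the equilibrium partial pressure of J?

(A is a pure solid — omitted from Kₚ.)
At equilibrium, Kₚ = P(AB₂)³ / (P(X)³·P(J)²) = 0.00138.
(0.0627)³ / ((11.6)³·(P(J))²) = 0.00138
P(J)² = 1.14×10⁻⁴ ⇒ P(J) = 0.0107 atm

P(J) = 0.0107 atm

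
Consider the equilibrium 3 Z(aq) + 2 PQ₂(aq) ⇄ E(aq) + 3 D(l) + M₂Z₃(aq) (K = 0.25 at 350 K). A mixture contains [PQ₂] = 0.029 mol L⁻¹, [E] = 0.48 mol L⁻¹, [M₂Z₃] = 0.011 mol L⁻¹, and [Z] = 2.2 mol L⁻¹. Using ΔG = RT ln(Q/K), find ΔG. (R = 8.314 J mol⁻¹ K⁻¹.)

ΔG = 2.50 kJ/mol

(D is a pure liquid — omitted from Q.)
Q = [E]·[M₂Z₃] / ([Z]³·[PQ₂]²) = (0.48)·(0.011) / ((2.2)³·(0.029)²) = 0.590
ΔG = RT ln(Q/K) = (8.314 J mol⁻¹ K⁻¹)(350 K) × ln(0.590/0.25)
   = (2.910 kJ/mol)(0.8587) = 2.50 kJ/mol
ΔG > 0, so the forward reaction is non-spontaneous (proceeds in reverse).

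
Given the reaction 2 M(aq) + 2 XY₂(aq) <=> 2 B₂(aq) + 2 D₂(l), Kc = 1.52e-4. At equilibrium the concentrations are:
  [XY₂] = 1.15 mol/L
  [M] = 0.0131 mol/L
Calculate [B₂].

[B₂] = 1.86e-4 mol/L

(D₂ is a pure liquid — omitted from Kc.)
At equilibrium, Kc = [B₂]² / ([M]²·[XY₂]²) = 1.52e-4.
([B₂])² / ((0.0131)²·(1.15)²) = 1.52e-4
[B₂]² = 3.45e-8 ⇒ [B₂] = 1.86e-4 mol/L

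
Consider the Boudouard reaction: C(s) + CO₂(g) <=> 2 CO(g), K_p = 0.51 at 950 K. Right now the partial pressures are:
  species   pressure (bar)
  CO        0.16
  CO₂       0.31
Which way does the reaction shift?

(C is a pure solid — omitted from Q_p.)
Q_p = P(CO)² / P(CO₂) = (0.16)² / (0.31) = 0.083
Q_p = 0.083 < K_p = 0.51, so the forward reaction proceeds.

in the forward direction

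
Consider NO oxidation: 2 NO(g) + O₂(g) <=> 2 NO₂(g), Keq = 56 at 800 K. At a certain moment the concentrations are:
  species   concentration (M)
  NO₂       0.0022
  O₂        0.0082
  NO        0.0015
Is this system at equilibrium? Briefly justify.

no; Q > K, reaction proceeds in reverse

Q = [NO₂]² / ([NO]²·[O₂]) = (0.0022)² / ((0.0015)²·(0.0082)) = 260
Q = 260 > Keq = 56: net reverse reaction.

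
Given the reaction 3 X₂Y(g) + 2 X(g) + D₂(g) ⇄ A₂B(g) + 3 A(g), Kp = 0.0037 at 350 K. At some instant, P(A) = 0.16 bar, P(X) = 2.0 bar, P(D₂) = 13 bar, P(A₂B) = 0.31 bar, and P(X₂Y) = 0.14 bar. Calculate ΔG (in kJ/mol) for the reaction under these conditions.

Qp = P(A₂B)·P(A)³ / (P(X₂Y)³·P(X)²·P(D₂)) = (0.31)·(0.16)³ / ((0.14)³·(2.0)²·(13)) = 0.00890
ΔG = RT ln(Qp/Kp) = (8.314 J mol⁻¹ K⁻¹)(350 K) × ln(0.00890/0.0037)
   = (2.910 kJ/mol)(0.8777) = 2.55 kJ/mol
ΔG > 0, so the forward reaction is non-spontaneous (proceeds in reverse).

ΔG = 2.55 kJ/mol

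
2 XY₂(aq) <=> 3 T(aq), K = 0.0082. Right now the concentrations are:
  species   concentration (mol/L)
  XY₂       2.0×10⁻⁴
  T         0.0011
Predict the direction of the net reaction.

Q = [T]³ / [XY₂]² = (0.0011)³ / (2.0×10⁻⁴)² = 0.033
Q = 0.033 > K = 0.0082, so the reverse reaction proceeds.

to the left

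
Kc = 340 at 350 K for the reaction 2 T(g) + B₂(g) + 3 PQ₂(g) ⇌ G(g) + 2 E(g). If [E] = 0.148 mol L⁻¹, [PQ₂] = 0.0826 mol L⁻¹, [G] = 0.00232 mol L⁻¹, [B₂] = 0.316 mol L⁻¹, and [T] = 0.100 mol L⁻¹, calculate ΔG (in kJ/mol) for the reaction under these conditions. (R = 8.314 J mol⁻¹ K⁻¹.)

Qc = [G]·[E]² / ([T]²·[B₂]·[PQ₂]³) = (0.00232)·(0.148)² / ((0.100)²·(0.316)·(0.0826)³) = 28.5
ΔG = RT ln(Qc/Kc) = (8.314 J mol⁻¹ K⁻¹)(350 K) × ln(28.5/340)
   = (2.910 kJ/mol)(-2.479) = -7.21 kJ/mol
ΔG < 0, so the forward reaction is spontaneous (proceeds forward).

ΔG = -7.21 kJ/mol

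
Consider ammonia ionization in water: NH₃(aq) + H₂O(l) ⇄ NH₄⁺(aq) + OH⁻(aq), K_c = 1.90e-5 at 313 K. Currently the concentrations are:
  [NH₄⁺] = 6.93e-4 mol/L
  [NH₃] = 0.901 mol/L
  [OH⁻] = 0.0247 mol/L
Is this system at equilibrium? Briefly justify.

(H₂O is a pure liquid — omitted from Q_c.)
Q_c = [NH₄⁺]·[OH⁻] / [NH₃] = (6.93e-4)·(0.0247) / (0.901) = 1.90e-5
Q_c = 1.90e-5 = K_c; the system is at equilibrium.

yes, at equilibrium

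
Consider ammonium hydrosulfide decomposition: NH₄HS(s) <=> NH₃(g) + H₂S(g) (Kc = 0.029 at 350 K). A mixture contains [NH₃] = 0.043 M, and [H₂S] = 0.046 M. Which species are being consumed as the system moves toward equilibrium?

(NH₄HS is a pure solid — omitted from Qc.)
Qc = [NH₃]·[H₂S] = (0.043)·(0.046) = 0.0020
Qc = 0.0020 < Kc = 0.029: net forward reaction.

NH₄HS (reactants)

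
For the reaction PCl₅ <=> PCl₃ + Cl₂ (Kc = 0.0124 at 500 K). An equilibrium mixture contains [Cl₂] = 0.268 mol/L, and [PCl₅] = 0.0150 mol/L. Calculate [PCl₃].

At equilibrium, Kc = [PCl₃]·[Cl₂] / [PCl₅] = 0.0124.
([PCl₃])·(0.268) / (0.0150) = 0.0124
[PCl₃] = 6.94×10⁻⁴ mol/L

[PCl₃] = 6.94×10⁻⁴ mol/L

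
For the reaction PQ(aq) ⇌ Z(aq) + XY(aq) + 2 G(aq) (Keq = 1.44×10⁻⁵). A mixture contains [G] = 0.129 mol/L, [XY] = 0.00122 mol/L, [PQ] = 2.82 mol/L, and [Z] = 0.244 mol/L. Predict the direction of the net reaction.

Q = [Z]·[XY]·[G]² / [PQ] = (0.244)·(0.00122)·(0.129)² / (2.82) = 1.76×10⁻⁶
Q = 1.76×10⁻⁶ < Keq = 1.44×10⁻⁵, so the forward reaction proceeds.

to the right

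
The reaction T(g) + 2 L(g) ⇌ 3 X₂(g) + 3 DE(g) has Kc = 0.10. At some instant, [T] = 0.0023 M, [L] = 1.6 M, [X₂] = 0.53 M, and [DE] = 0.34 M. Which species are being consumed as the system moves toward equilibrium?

X₂, DE (products)

Qc = [X₂]³·[DE]³ / ([T]·[L]²) = (0.53)³·(0.34)³ / ((0.0023)·(1.6)²) = 0.99
Qc = 0.99 > Kc = 0.10: net reverse reaction.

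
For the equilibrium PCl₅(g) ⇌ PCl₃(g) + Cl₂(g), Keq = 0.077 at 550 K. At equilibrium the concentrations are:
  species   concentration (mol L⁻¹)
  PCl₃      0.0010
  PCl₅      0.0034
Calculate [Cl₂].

[Cl₂] = 0.26 mol L⁻¹

At equilibrium, Keq = [PCl₃]·[Cl₂] / [PCl₅] = 0.077.
(0.0010)·([Cl₂]) / (0.0034) = 0.077
[Cl₂] = 0.262 = 0.26 mol L⁻¹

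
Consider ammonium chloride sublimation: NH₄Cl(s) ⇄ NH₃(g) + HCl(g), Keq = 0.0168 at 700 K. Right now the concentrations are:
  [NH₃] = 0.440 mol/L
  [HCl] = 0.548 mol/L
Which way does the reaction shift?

(NH₄Cl is a pure solid — omitted from Q.)
Q = [NH₃]·[HCl] = (0.440)·(0.548) = 0.241
Q = 0.241 > Keq = 0.0168, so the reverse reaction proceeds.

toward reactants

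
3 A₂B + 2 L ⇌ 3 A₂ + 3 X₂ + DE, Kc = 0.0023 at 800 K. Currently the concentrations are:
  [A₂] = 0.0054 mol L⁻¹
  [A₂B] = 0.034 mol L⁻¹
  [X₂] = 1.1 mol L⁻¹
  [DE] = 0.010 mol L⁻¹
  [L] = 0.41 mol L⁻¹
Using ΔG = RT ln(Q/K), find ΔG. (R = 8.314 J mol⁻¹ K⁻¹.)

Qc = [A₂]³·[X₂]³·[DE] / ([A₂B]³·[L]²) = (0.0054)³·(1.1)³·(0.010) / ((0.034)³·(0.41)²) = 3.17×10⁻⁴
ΔG = RT ln(Qc/Kc) = (8.314 J mol⁻¹ K⁻¹)(800 K) × ln(3.17×10⁻⁴/0.0023)
   = (6.651 kJ/mol)(-1.982) = -13.2 kJ/mol
ΔG < 0, so the forward reaction is spontaneous (proceeds forward).

ΔG = -13.2 kJ/mol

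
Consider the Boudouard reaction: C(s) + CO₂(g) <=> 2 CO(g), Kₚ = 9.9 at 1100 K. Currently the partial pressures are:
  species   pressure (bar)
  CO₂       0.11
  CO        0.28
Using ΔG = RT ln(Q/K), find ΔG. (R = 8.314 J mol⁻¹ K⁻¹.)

ΔG = -24.1 kJ/mol

(C is a pure solid — omitted from Qₚ.)
Qₚ = P(CO)² / P(CO₂) = (0.28)² / (0.11) = 0.713
ΔG = RT ln(Qₚ/Kₚ) = (8.314 J mol⁻¹ K⁻¹)(1100 K) × ln(0.713/9.9)
   = (9.145 kJ/mol)(-2.631) = -24.1 kJ/mol
ΔG < 0, so the forward reaction is spontaneous (proceeds forward).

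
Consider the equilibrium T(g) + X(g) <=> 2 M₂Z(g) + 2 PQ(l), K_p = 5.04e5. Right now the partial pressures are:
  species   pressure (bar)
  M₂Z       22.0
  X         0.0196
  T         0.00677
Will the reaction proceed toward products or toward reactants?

toward reactants

(PQ is a pure liquid — omitted from Q_p.)
Q_p = P(M₂Z)² / (P(T)·P(X)) = (22.0)² / ((0.00677)·(0.0196)) = 3.65e6
Q_p = 3.65e6 > K_p = 5.04e5, so the reverse reaction proceeds.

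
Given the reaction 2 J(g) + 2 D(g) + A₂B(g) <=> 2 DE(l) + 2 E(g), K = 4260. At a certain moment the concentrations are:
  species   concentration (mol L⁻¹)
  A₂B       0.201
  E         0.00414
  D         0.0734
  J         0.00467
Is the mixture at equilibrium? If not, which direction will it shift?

no; Q < K, reaction proceeds forward

(DE is a pure liquid — omitted from Q.)
Q = [E]² / ([J]²·[D]²·[A₂B]) = (0.00414)² / ((0.00467)²·(0.0734)²·(0.201)) = 726
Q = 726 < K = 4260: net forward reaction.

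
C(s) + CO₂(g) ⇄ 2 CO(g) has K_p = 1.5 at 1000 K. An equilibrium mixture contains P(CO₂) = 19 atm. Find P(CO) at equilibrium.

P(CO) = 5.3 atm

(C is a pure solid — omitted from K_p.)
At equilibrium, K_p = P(CO)² / P(CO₂) = 1.5.
(P(CO))² / (19) = 1.5
P(CO)² = 28.5 ⇒ P(CO) = 5.3 atm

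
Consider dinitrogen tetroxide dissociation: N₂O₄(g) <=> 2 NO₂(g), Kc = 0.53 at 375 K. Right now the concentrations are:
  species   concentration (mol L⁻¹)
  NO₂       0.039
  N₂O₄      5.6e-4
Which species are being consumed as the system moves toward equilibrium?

NO₂ (products)

Qc = [NO₂]² / [N₂O₄] = (0.039)² / (5.6e-4) = 2.7
Qc = 2.7 > Kc = 0.53: net reverse reaction.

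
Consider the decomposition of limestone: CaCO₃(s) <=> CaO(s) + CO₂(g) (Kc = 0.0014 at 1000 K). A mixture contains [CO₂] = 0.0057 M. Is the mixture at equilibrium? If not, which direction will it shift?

(CaCO₃, CaO are pure solids — omitted from Qc.)
Qc = [CO₂] = 0.0057
Qc = 0.0057 > Kc = 0.0014: net reverse reaction.

no; Q > K, reaction proceeds in reverse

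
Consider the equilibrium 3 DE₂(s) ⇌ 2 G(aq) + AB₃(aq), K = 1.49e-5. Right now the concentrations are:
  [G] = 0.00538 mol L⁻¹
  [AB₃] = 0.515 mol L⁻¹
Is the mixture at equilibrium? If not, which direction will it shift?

yes, at equilibrium

(DE₂ is a pure solid — omitted from Q.)
Q = [G]²·[AB₃] = (0.00538)²·(0.515) = 1.49e-5
Q = 1.49e-5 = K; the system is at equilibrium.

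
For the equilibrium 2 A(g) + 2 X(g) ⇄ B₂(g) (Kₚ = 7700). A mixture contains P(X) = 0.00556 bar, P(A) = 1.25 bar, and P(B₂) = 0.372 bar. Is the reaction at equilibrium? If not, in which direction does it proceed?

Qₚ = P(B₂) / (P(A)²·P(X)²) = (0.372) / ((1.25)²·(0.00556)²) = 7700
Qₚ = 7700 = Kₚ, so the system is already at equilibrium.

no net change (already at equilibrium)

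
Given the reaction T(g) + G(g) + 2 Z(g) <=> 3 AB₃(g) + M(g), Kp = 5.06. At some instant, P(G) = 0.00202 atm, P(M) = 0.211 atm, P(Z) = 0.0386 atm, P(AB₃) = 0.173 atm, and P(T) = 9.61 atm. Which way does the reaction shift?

in the reverse direction

Qp = P(AB₃)³·P(M) / (P(T)·P(G)·P(Z)²) = (0.173)³·(0.211) / ((9.61)·(0.00202)·(0.0386)²) = 37.8
Qp = 37.8 > Kp = 5.06, so the reverse reaction proceeds.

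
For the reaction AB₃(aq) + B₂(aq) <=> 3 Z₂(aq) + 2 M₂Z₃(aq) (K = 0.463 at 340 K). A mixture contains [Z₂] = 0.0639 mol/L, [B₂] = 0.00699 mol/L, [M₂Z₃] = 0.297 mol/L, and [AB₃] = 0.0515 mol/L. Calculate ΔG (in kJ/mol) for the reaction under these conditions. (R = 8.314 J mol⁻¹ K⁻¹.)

ΔG = -5.60 kJ/mol

Q = [Z₂]³·[M₂Z₃]² / ([AB₃]·[B₂]) = (0.0639)³·(0.297)² / ((0.0515)·(0.00699)) = 0.0639
ΔG = RT ln(Q/K) = (8.314 J mol⁻¹ K⁻¹)(340 K) × ln(0.0639/0.463)
   = (2.827 kJ/mol)(-1.980) = -5.60 kJ/mol
ΔG < 0, so the forward reaction is spontaneous (proceeds forward).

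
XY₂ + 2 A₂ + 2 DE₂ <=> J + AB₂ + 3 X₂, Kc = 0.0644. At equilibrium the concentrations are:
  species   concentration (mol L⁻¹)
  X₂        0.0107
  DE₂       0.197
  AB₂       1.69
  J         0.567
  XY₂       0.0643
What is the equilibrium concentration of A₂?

[A₂] = 0.0855 mol L⁻¹

At equilibrium, Kc = [J]·[AB₂]·[X₂]³ / ([XY₂]·[A₂]²·[DE₂]²) = 0.0644.
(0.567)·(1.69)·(0.0107)³ / ((0.0643)·([A₂])²·(0.197)²) = 0.0644
[A₂]² = 0.00730 ⇒ [A₂] = 0.0855 mol L⁻¹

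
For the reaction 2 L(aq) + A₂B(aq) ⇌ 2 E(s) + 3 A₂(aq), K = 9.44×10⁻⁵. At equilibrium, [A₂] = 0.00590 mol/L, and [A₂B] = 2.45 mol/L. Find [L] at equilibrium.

(E is a pure solid — omitted from K.)
At equilibrium, K = [A₂]³ / ([L]²·[A₂B]) = 9.44×10⁻⁵.
(0.00590)³ / (([L])²·(2.45)) = 9.44×10⁻⁵
[L]² = 8.88×10⁻⁴ ⇒ [L] = 0.0298 mol/L

[L] = 0.0298 mol/L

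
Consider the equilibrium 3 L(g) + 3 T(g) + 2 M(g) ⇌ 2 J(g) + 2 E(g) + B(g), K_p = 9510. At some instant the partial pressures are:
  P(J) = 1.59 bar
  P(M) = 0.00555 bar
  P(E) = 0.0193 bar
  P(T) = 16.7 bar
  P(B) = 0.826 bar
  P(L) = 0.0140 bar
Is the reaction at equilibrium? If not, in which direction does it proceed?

forward (toward products)

Q_p = P(J)²·P(E)²·P(B) / (P(L)³·P(T)³·P(M)²) = (1.59)²·(0.0193)²·(0.826) / ((0.0140)³·(16.7)³·(0.00555)²) = 1980
Q_p = 1980 < K_p = 9510, so the forward reaction proceeds.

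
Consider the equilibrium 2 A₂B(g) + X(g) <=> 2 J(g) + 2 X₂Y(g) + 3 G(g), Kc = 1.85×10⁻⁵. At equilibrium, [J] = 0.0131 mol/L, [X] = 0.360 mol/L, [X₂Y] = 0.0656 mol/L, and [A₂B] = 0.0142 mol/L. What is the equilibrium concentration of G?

[G] = 0.122 mol/L

At equilibrium, Kc = [J]²·[X₂Y]²·[G]³ / ([A₂B]²·[X]) = 1.85×10⁻⁵.
(0.0131)²·(0.0656)²·([G])³ / ((0.0142)²·(0.360)) = 1.85×10⁻⁵
[G]³ = 0.00182 ⇒ [G] = 0.122 mol/L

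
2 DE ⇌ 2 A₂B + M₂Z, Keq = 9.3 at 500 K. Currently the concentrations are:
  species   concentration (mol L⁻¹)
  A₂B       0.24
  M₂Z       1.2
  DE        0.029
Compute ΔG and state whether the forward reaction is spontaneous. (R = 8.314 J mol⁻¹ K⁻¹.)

ΔG = 9.06 kJ/mol; the forward reaction is non-spontaneous

Q = [A₂B]²·[M₂Z] / [DE]² = (0.24)²·(1.2) / (0.029)² = 82.2
ΔG = RT ln(Q/Keq) = (8.314 J mol⁻¹ K⁻¹)(500 K) × ln(82.2/9.3)
   = (4.157 kJ/mol)(2.179) = 9.06 kJ/mol
ΔG > 0, so the forward reaction is non-spontaneous (proceeds in reverse).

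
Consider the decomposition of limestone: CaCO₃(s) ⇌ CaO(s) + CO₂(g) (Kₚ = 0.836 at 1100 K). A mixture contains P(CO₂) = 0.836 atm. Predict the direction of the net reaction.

at equilibrium

(CaCO₃, CaO are pure solids — omitted from Qₚ.)
Qₚ = P(CO₂) = 0.836
Qₚ = 0.836 = Kₚ, so the system is already at equilibrium.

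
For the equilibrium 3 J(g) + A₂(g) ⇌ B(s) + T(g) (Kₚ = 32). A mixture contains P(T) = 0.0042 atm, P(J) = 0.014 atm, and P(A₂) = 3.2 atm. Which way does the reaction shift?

(B is a pure solid — omitted from Qₚ.)
Qₚ = P(T) / (P(J)³·P(A₂)) = (0.0042) / ((0.014)³·(3.2)) = 480
Qₚ = 480 > Kₚ = 32, so the reverse reaction proceeds.

toward reactants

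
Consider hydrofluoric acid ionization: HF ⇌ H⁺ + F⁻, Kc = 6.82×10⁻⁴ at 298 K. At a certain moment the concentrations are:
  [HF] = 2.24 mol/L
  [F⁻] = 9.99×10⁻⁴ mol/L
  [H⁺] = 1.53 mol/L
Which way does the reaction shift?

neither direction; the system is at equilibrium

Qc = [H⁺]·[F⁻] / [HF] = (1.53)·(9.99×10⁻⁴) / (2.24) = 6.82×10⁻⁴
Qc = 6.82×10⁻⁴ = Kc, so the system is already at equilibrium.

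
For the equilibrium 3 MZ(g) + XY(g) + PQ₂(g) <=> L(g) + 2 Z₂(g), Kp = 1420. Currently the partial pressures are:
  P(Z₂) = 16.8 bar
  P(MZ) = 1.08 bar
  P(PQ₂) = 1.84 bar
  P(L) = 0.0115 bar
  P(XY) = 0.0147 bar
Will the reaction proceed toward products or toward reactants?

Qp = P(L)·P(Z₂)² / (P(MZ)³·P(XY)·P(PQ₂)) = (0.0115)·(16.8)² / ((1.08)³·(0.0147)·(1.84)) = 95.3
Qp = 95.3 < Kp = 1420, so the forward reaction proceeds.

toward products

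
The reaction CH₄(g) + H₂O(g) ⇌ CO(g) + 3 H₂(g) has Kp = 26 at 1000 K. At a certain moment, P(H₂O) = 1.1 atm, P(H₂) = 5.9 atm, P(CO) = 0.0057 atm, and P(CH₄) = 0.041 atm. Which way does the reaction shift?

Qp = P(CO)·P(H₂)³ / (P(CH₄)·P(H₂O)) = (0.0057)·(5.9)³ / ((0.041)·(1.1)) = 26
Qp = 26 = Kp, so the system is already at equilibrium.

neither direction; the system is at equilibrium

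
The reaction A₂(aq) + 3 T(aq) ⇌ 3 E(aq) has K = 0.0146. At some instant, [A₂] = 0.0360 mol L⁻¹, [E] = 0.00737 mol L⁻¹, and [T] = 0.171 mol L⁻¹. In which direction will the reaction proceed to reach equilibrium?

in the forward direction

Q = [E]³ / ([A₂]·[T]³) = (0.00737)³ / ((0.0360)·(0.171)³) = 0.00222
Q = 0.00222 < K = 0.0146, so the forward reaction proceeds.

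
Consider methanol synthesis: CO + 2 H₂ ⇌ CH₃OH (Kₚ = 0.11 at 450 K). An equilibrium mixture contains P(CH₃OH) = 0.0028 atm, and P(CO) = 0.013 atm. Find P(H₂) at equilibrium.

At equilibrium, Kₚ = P(CH₃OH) / (P(CO)·P(H₂)²) = 0.11.
(0.0028) / ((0.013)·(P(H₂))²) = 0.11
P(H₂)² = 1.96 ⇒ P(H₂) = 1.4 atm

P(H₂) = 1.4 atm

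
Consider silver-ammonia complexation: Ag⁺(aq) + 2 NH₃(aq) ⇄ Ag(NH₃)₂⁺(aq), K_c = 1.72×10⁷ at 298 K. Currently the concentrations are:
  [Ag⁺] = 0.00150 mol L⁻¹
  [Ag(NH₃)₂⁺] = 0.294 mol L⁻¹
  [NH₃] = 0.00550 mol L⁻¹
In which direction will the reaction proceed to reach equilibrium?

toward products

Q_c = [Ag(NH₃)₂⁺] / ([Ag⁺]·[NH₃]²) = (0.294) / ((0.00150)·(0.00550)²) = 6.48×10⁶
Q_c = 6.48×10⁶ < K_c = 1.72×10⁷, so the forward reaction proceeds.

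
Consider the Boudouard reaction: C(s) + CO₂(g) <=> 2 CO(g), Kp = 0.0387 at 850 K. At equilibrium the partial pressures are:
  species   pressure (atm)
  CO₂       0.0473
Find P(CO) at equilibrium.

P(CO) = 0.0428 atm

(C is a pure solid — omitted from Kp.)
At equilibrium, Kp = P(CO)² / P(CO₂) = 0.0387.
(P(CO))² / (0.0473) = 0.0387
P(CO)² = 0.00183 ⇒ P(CO) = 0.0428 atm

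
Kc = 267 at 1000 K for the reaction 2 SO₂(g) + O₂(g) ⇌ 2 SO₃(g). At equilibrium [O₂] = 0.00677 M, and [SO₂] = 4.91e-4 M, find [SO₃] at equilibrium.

[SO₃] = 6.60e-4 M

At equilibrium, Kc = [SO₃]² / ([SO₂]²·[O₂]) = 267.
([SO₃])² / ((4.91e-4)²·(0.00677)) = 267
[SO₃]² = 4.36e-7 ⇒ [SO₃] = 6.60e-4 M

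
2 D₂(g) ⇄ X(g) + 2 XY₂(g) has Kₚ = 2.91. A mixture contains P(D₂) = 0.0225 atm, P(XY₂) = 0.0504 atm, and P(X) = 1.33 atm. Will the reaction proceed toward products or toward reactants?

Qₚ = P(X)·P(XY₂)² / P(D₂)² = (1.33)·(0.0504)² / (0.0225)² = 6.67
Qₚ = 6.67 > Kₚ = 2.91, so the reverse reaction proceeds.

in the reverse direction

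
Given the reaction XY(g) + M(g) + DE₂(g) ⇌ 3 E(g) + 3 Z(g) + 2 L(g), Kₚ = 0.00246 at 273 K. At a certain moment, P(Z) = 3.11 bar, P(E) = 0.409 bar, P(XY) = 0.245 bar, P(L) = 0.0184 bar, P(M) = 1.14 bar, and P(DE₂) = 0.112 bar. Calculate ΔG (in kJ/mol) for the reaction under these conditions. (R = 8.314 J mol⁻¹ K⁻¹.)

Qₚ = P(E)³·P(Z)³·P(L)² / (P(XY)·P(M)·P(DE₂)) = (0.409)³·(3.11)³·(0.0184)² / ((0.245)·(1.14)·(0.112)) = 0.0223
ΔG = RT ln(Qₚ/Kₚ) = (8.314 J mol⁻¹ K⁻¹)(273 K) × ln(0.0223/0.00246)
   = (2.270 kJ/mol)(2.204) = 5.00 kJ/mol
ΔG > 0, so the forward reaction is non-spontaneous (proceeds in reverse).

ΔG = 5.00 kJ/mol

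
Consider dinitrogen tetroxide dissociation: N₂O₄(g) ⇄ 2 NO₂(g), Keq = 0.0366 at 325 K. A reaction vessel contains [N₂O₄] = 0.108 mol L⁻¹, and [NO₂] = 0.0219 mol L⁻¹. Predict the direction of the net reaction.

Q = [NO₂]² / [N₂O₄] = (0.0219)² / (0.108) = 0.00444
Q = 0.00444 < Keq = 0.0366, so the forward reaction proceeds.

to the right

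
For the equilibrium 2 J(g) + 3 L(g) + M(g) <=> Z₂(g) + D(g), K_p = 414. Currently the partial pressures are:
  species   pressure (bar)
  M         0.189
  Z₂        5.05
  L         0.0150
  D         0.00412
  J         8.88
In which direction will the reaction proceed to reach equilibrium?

at equilibrium

Q_p = P(Z₂)·P(D) / (P(J)²·P(L)³·P(M)) = (5.05)·(0.00412) / ((8.88)²·(0.0150)³·(0.189)) = 414
Q_p = 414 = K_p, so the system is already at equilibrium.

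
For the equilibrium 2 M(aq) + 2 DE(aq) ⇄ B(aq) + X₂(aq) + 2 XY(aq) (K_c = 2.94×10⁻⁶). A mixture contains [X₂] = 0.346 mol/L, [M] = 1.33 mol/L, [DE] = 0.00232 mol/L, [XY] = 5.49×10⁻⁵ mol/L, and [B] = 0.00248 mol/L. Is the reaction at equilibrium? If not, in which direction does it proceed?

Q_c = [B]·[X₂]·[XY]² / ([M]²·[DE]²) = (0.00248)·(0.346)·(5.49×10⁻⁵)² / ((1.33)²·(0.00232)²) = 2.72×10⁻⁷
Q_c = 2.72×10⁻⁷ < K_c = 2.94×10⁻⁶, so the forward reaction proceeds.

toward products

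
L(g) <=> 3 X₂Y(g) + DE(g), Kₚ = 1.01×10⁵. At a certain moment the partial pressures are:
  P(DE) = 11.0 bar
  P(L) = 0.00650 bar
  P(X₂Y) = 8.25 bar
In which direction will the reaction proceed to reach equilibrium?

Qₚ = P(X₂Y)³·P(DE) / P(L) = (8.25)³·(11.0) / (0.00650) = 9.50×10⁵
Qₚ = 9.50×10⁵ > Kₚ = 1.01×10⁵, so the reverse reaction proceeds.

to the left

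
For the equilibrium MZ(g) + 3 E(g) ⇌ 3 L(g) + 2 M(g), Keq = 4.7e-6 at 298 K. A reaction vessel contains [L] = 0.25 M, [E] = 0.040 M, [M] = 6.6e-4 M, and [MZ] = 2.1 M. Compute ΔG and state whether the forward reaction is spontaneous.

ΔG = 5.89 kJ/mol; the forward reaction is non-spontaneous

Q = [L]³·[M]² / ([MZ]·[E]³) = (0.25)³·(6.6e-4)² / ((2.1)·(0.040)³) = 5.06e-5
ΔG = RT ln(Q/Keq) = (8.314 J mol⁻¹ K⁻¹)(298 K) × ln(5.06e-5/4.7e-6)
   = (2.478 kJ/mol)(2.376) = 5.89 kJ/mol
ΔG > 0, so the forward reaction is non-spontaneous (proceeds in reverse).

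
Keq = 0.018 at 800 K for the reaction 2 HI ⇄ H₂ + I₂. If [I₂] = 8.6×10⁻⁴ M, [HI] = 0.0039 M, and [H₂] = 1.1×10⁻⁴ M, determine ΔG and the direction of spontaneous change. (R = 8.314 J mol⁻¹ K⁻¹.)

Q = [H₂]·[I₂] / [HI]² = (1.1×10⁻⁴)·(8.6×10⁻⁴) / (0.0039)² = 0.00622
ΔG = RT ln(Q/Keq) = (8.314 J mol⁻¹ K⁻¹)(800 K) × ln(0.00622/0.018)
   = (6.651 kJ/mol)(-1.063) = -7.07 kJ/mol
ΔG < 0, so the forward reaction is spontaneous (proceeds forward).

ΔG = -7.07 kJ/mol; the forward reaction is spontaneous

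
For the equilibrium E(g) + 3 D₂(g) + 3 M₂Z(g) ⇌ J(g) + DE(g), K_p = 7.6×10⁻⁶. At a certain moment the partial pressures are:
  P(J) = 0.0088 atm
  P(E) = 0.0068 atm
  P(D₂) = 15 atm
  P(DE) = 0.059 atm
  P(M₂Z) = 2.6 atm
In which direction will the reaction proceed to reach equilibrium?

in the forward direction

Q_p = P(J)·P(DE) / (P(E)·P(D₂)³·P(M₂Z)³) = (0.0088)·(0.059) / ((0.0068)·(15)³·(2.6)³) = 1.3×10⁻⁶
Q_p = 1.3×10⁻⁶ < K_p = 7.6×10⁻⁶, so the forward reaction proceeds.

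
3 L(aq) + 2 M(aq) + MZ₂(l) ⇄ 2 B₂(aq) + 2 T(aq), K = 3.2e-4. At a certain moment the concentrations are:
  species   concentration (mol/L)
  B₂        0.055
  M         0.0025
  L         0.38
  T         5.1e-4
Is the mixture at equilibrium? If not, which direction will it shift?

no; Q > K, reaction proceeds in reverse

(MZ₂ is a pure liquid — omitted from Q.)
Q = [B₂]²·[T]² / ([L]³·[M]²) = (0.055)²·(5.1e-4)² / ((0.38)³·(0.0025)²) = 0.0023
Q = 0.0023 > K = 3.2e-4: net reverse reaction.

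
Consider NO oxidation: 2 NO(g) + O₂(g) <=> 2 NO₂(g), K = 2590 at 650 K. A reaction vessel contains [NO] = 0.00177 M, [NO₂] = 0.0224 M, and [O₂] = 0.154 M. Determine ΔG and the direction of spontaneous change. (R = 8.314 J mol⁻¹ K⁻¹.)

Q = [NO₂]² / ([NO]²·[O₂]) = (0.0224)² / ((0.00177)²·(0.154)) = 1040
ΔG = RT ln(Q/K) = (8.314 J mol⁻¹ K⁻¹)(650 K) × ln(1040/2590)
   = (5.404 kJ/mol)(-0.9124) = -4.93 kJ/mol
ΔG < 0, so the forward reaction is spontaneous (proceeds forward).

ΔG = -4.93 kJ/mol; the forward reaction is spontaneous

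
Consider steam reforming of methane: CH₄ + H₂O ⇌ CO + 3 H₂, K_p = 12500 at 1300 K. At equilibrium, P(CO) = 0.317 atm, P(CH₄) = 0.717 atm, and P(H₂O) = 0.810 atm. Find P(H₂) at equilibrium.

P(H₂) = 28.4 atm

At equilibrium, K_p = P(CO)·P(H₂)³ / (P(CH₄)·P(H₂O)) = 12500.
(0.317)·(P(H₂))³ / ((0.717)·(0.810)) = 12500
P(H₂)³ = 22900 ⇒ P(H₂) = 28.4 atm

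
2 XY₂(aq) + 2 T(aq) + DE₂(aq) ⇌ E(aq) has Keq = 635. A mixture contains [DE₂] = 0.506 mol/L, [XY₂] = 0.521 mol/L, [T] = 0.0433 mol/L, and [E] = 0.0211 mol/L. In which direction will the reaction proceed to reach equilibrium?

toward products

Q = [E] / ([XY₂]²·[T]²·[DE₂]) = (0.0211) / ((0.521)²·(0.0433)²·(0.506)) = 81.9
Q = 81.9 < Keq = 635, so the forward reaction proceeds.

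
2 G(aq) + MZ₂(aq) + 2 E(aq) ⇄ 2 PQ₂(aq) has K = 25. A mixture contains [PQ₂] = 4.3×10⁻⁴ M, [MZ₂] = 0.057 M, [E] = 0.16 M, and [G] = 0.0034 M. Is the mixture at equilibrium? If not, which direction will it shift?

Q = [PQ₂]² / ([G]²·[MZ₂]·[E]²) = (4.3×10⁻⁴)² / ((0.0034)²·(0.057)·(0.16)²) = 11
Q = 11 < K = 25: net forward reaction.

no; Q < K, reaction proceeds forward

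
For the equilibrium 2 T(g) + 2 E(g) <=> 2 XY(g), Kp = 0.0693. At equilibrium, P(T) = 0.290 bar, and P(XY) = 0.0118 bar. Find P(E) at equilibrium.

At equilibrium, Kp = P(XY)² / (P(T)²·P(E)²) = 0.0693.
(0.0118)² / ((0.290)²·(P(E))²) = 0.0693
P(E)² = 0.0239 ⇒ P(E) = 0.155 bar

P(E) = 0.155 bar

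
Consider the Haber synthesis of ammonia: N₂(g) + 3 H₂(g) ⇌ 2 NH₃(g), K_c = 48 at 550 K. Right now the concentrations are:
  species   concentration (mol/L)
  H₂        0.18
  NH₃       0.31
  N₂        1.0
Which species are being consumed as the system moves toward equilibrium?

N₂, H₂ (reactants)

Q_c = [NH₃]² / ([N₂]·[H₂]³) = (0.31)² / ((1.0)·(0.18)³) = 16
Q_c = 16 < K_c = 48: net forward reaction.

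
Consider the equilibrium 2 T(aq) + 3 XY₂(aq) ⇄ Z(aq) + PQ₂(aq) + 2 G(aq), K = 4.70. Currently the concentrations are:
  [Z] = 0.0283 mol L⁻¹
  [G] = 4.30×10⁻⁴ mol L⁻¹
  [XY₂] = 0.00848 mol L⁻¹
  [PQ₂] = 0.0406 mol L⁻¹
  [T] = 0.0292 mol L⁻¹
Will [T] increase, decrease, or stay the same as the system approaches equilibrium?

decrease

Q = [Z]·[PQ₂]·[G]² / ([T]²·[XY₂]³) = (0.0283)·(0.0406)·(4.30×10⁻⁴)² / ((0.0292)²·(0.00848)³) = 0.409
Q = 0.409 < K = 4.70: net forward reaction.
T is a reactant, so it decreases.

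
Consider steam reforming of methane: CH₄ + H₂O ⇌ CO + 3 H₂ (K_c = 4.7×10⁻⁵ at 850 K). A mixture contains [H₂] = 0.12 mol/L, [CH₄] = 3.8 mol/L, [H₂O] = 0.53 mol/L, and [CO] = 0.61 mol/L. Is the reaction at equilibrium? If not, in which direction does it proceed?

to the left

Q_c = [CO]·[H₂]³ / ([CH₄]·[H₂O]) = (0.61)·(0.12)³ / ((3.8)·(0.53)) = 5.2×10⁻⁴
Q_c = 5.2×10⁻⁴ > K_c = 4.7×10⁻⁵, so the reverse reaction proceeds.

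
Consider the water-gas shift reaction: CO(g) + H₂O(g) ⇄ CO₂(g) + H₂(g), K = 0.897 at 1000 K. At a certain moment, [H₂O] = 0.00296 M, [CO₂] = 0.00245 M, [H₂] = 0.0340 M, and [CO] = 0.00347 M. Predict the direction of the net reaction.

in the reverse direction

Q = [CO₂]·[H₂] / ([CO]·[H₂O]) = (0.00245)·(0.0340) / ((0.00347)·(0.00296)) = 8.11
Q = 8.11 > K = 0.897, so the reverse reaction proceeds.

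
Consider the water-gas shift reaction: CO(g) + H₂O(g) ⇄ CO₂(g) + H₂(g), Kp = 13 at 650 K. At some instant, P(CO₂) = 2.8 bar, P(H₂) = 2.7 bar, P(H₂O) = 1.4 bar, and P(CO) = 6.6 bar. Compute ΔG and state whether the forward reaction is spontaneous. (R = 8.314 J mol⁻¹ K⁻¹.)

Qp = P(CO₂)·P(H₂) / (P(CO)·P(H₂O)) = (2.8)·(2.7) / ((6.6)·(1.4)) = 0.818
ΔG = RT ln(Qp/Kp) = (8.314 J mol⁻¹ K⁻¹)(650 K) × ln(0.818/13)
   = (5.404 kJ/mol)(-2.766) = -14.9 kJ/mol
ΔG < 0, so the forward reaction is spontaneous (proceeds forward).

ΔG = -14.9 kJ/mol; the forward reaction is spontaneous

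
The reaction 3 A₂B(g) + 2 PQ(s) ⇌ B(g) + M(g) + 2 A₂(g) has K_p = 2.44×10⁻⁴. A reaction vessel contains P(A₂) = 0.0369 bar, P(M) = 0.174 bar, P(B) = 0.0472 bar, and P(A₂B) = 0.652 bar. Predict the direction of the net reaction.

(PQ is a pure solid — omitted from Q_p.)
Q_p = P(B)·P(M)·P(A₂)² / P(A₂B)³ = (0.0472)·(0.174)·(0.0369)² / (0.652)³ = 4.03×10⁻⁵
Q_p = 4.03×10⁻⁵ < K_p = 2.44×10⁻⁴, so the forward reaction proceeds.

toward products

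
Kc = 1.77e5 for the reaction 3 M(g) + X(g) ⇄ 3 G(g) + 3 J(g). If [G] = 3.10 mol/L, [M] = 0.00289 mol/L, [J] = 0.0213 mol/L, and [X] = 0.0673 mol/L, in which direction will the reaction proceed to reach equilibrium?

neither direction; the system is at equilibrium

Qc = [G]³·[J]³ / ([M]³·[X]) = (3.10)³·(0.0213)³ / ((0.00289)³·(0.0673)) = 1.77e5
Qc = 1.77e5 = Kc, so the system is already at equilibrium.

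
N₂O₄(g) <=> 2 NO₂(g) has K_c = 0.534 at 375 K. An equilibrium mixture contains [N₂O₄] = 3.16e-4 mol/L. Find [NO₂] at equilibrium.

[NO₂] = 0.0130 mol/L

At equilibrium, K_c = [NO₂]² / [N₂O₄] = 0.534.
([NO₂])² / (3.16e-4) = 0.534
[NO₂]² = 1.69e-4 ⇒ [NO₂] = 0.0130 mol/L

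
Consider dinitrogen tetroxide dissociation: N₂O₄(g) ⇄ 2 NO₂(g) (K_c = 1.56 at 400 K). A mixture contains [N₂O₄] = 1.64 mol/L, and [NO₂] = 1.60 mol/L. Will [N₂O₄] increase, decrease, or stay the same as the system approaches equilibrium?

Q_c = [NO₂]² / [N₂O₄] = (1.60)² / (1.64) = 1.56
Q_c = 1.56 = K_c; the system is at equilibrium.

stay the same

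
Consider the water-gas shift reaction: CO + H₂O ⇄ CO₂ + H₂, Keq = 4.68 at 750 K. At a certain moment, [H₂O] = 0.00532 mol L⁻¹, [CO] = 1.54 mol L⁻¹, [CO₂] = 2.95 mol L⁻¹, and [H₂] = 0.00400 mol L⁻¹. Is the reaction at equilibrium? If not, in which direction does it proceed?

Q = [CO₂]·[H₂] / ([CO]·[H₂O]) = (2.95)·(0.00400) / ((1.54)·(0.00532)) = 1.44
Q = 1.44 < Keq = 4.68, so the forward reaction proceeds.

forward (toward products)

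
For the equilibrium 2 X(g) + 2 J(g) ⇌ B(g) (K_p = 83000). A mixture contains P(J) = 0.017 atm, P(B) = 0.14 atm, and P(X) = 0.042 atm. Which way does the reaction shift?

Q_p = P(B) / (P(X)²·P(J)²) = (0.14) / ((0.042)²·(0.017)²) = 2.7e5
Q_p = 2.7e5 > K_p = 83000, so the reverse reaction proceeds.

to the left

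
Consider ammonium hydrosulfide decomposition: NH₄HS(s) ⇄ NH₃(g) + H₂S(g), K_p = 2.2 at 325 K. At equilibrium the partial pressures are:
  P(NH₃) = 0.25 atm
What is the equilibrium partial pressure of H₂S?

(NH₄HS is a pure solid — omitted from K_p.)
At equilibrium, K_p = P(NH₃)·P(H₂S) = 2.2.
(0.25)·(P(H₂S)) = 2.2
P(H₂S) = 8.80 = 8.8 atm

P(H₂S) = 8.8 atm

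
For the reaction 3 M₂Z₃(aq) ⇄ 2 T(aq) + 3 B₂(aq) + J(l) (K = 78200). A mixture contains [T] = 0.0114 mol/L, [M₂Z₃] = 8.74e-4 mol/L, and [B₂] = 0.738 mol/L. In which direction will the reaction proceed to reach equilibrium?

neither direction; the system is at equilibrium

(J is a pure liquid — omitted from Q.)
Q = [T]²·[B₂]³ / [M₂Z₃]³ = (0.0114)²·(0.738)³ / (8.74e-4)³ = 78200
Q = 78200 = K, so the system is already at equilibrium.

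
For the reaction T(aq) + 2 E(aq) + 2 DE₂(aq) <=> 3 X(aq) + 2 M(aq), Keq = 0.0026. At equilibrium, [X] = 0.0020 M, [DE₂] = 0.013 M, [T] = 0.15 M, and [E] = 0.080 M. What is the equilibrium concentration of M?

[M] = 0.23 M

At equilibrium, Keq = [X]³·[M]² / ([T]·[E]²·[DE₂]²) = 0.0026.
(0.0020)³·([M])² / ((0.15)·(0.080)²·(0.013)²) = 0.0026
[M]² = 0.0527 ⇒ [M] = 0.23 M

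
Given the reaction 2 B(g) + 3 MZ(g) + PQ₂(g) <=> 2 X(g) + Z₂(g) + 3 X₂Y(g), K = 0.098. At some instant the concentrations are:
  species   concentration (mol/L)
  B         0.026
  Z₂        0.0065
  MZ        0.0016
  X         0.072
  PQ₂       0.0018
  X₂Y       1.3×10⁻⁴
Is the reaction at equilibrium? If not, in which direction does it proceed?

toward products

Q = [X]²·[Z₂]·[X₂Y]³ / ([B]²·[MZ]³·[PQ₂]) = (0.072)²·(0.0065)·(1.3×10⁻⁴)³ / ((0.026)²·(0.0016)³·(0.0018)) = 0.015
Q = 0.015 < K = 0.098, so the forward reaction proceeds.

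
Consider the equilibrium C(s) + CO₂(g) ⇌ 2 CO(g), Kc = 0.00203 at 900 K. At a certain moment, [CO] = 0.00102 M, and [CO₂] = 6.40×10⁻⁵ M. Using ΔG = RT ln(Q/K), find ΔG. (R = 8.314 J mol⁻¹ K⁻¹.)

ΔG = 15.6 kJ/mol

(C is a pure solid — omitted from Qc.)
Qc = [CO]² / [CO₂] = (0.00102)² / (6.40×10⁻⁵) = 0.0163
ΔG = RT ln(Qc/Kc) = (8.314 J mol⁻¹ K⁻¹)(900 K) × ln(0.0163/0.00203)
   = (7.483 kJ/mol)(2.083) = 15.6 kJ/mol
ΔG > 0, so the forward reaction is non-spontaneous (proceeds in reverse).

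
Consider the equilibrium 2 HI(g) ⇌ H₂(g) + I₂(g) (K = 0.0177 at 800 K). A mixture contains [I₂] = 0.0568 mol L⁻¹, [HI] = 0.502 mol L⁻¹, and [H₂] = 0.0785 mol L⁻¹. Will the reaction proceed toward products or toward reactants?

at equilibrium

Q = [H₂]·[I₂] / [HI]² = (0.0785)·(0.0568) / (0.502)² = 0.0177
Q = 0.0177 = K, so the system is already at equilibrium.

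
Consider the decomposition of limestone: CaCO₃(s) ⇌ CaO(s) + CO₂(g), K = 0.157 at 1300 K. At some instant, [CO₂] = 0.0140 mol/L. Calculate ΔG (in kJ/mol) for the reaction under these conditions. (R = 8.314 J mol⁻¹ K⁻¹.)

ΔG = -26.1 kJ/mol

(CaCO₃, CaO are pure solids — omitted from Q.)
Q = [CO₂] = 0.0140
ΔG = RT ln(Q/K) = (8.314 J mol⁻¹ K⁻¹)(1300 K) × ln(0.0140/0.157)
   = (10.81 kJ/mol)(-2.417) = -26.1 kJ/mol
ΔG < 0, so the forward reaction is spontaneous (proceeds forward).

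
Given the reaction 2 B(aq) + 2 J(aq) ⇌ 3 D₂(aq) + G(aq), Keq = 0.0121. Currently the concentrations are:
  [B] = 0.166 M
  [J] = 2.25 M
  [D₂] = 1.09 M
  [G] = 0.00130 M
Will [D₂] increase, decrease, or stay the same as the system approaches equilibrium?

Q = [D₂]³·[G] / ([B]²·[J]²) = (1.09)³·(0.00130) / ((0.166)²·(2.25)²) = 0.0121
Q = 0.0121 = Keq; the system is at equilibrium.

stay the same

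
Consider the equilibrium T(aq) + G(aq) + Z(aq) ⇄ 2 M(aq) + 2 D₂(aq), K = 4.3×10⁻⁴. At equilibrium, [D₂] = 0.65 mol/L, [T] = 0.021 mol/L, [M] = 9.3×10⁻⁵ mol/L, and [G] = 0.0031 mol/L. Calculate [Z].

At equilibrium, K = [M]²·[D₂]² / ([T]·[G]·[Z]) = 4.3×10⁻⁴.
(9.3×10⁻⁵)²·(0.65)² / ((0.021)·(0.0031)·([Z])) = 4.3×10⁻⁴
[Z] = 0.131 = 0.13 mol/L

[Z] = 0.13 mol/L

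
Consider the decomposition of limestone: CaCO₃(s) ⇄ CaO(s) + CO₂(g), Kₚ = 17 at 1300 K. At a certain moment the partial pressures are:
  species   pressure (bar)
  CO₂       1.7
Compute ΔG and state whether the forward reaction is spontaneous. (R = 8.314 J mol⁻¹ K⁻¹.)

ΔG = -24.9 kJ/mol; the forward reaction is spontaneous

(CaCO₃, CaO are pure solids — omitted from Qₚ.)
Qₚ = P(CO₂) = 1.70
ΔG = RT ln(Qₚ/Kₚ) = (8.314 J mol⁻¹ K⁻¹)(1300 K) × ln(1.70/17)
   = (10.81 kJ/mol)(-2.303) = -24.9 kJ/mol
ΔG < 0, so the forward reaction is spontaneous (proceeds forward).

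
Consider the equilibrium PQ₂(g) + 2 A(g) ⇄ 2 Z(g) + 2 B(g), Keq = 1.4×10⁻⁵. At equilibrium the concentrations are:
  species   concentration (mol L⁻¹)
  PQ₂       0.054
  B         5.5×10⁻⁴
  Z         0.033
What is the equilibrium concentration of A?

At equilibrium, Keq = [Z]²·[B]² / ([PQ₂]·[A]²) = 1.4×10⁻⁵.
(0.033)²·(5.5×10⁻⁴)² / ((0.054)·([A])²) = 1.4×10⁻⁵
[A]² = 4.36×10⁻⁴ ⇒ [A] = 0.021 mol L⁻¹

[A] = 0.021 mol L⁻¹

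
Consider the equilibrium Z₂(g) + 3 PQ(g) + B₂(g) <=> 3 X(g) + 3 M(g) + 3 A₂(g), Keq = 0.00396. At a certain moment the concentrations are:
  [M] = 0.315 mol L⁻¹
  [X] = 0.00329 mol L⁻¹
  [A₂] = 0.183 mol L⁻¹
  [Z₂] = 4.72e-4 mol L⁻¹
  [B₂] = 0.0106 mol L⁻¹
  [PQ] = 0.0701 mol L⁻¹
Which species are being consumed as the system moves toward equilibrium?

none (at equilibrium)

Q = [X]³·[M]³·[A₂]³ / ([Z₂]·[PQ]³·[B₂]) = (0.00329)³·(0.315)³·(0.183)³ / ((4.72e-4)·(0.0701)³·(0.0106)) = 0.00396
Q = 0.00396 = Keq; the system is at equilibrium.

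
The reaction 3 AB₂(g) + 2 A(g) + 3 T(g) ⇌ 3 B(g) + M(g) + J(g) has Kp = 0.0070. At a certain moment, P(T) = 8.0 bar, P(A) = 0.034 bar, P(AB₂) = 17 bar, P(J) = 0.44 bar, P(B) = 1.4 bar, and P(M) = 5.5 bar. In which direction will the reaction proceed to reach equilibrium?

Qp = P(B)³·P(M)·P(J) / (P(AB₂)³·P(A)²·P(T)³) = (1.4)³·(5.5)·(0.44) / ((17)³·(0.034)²·(8.0)³) = 0.0023
Qp = 0.0023 < Kp = 0.0070, so the forward reaction proceeds.

forward (toward products)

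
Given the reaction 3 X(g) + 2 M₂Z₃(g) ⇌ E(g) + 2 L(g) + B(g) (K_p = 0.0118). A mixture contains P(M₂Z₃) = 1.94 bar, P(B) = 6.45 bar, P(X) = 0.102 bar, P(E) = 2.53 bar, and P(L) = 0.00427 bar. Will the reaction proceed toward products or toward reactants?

Q_p = P(E)·P(L)²·P(B) / (P(X)³·P(M₂Z₃)²) = (2.53)·(0.00427)²·(6.45) / ((0.102)³·(1.94)²) = 0.0745
Q_p = 0.0745 > K_p = 0.0118, so the reverse reaction proceeds.

reverse (toward reactants)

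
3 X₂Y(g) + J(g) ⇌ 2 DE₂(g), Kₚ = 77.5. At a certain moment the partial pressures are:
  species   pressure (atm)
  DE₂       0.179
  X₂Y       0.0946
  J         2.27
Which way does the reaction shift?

to the right

Qₚ = P(DE₂)² / (P(X₂Y)³·P(J)) = (0.179)² / ((0.0946)³·(2.27)) = 16.7
Qₚ = 16.7 < Kₚ = 77.5, so the forward reaction proceeds.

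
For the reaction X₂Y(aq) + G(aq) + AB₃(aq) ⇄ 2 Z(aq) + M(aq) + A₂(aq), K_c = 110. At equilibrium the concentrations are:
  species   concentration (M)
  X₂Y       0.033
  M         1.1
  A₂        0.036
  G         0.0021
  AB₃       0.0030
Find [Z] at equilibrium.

At equilibrium, K_c = [Z]²·[M]·[A₂] / ([X₂Y]·[G]·[AB₃]) = 110.
([Z])²·(1.1)·(0.036) / ((0.033)·(0.0021)·(0.0030)) = 110
[Z]² = 5.77×10⁻⁴ ⇒ [Z] = 0.024 M

[Z] = 0.024 M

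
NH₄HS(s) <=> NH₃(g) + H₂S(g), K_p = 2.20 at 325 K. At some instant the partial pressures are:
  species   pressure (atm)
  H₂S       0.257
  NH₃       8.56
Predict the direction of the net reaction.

(NH₄HS is a pure solid — omitted from Q_p.)
Q_p = P(NH₃)·P(H₂S) = (8.56)·(0.257) = 2.20
Q_p = 2.20 = K_p, so the system is already at equilibrium.

at equilibrium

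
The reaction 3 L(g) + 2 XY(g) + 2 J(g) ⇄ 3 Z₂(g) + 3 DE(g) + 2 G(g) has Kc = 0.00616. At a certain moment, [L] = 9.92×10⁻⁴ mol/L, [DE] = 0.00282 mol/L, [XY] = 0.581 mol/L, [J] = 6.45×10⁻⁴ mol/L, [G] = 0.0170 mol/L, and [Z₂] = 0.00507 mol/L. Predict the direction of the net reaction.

Qc = [Z₂]³·[DE]³·[G]² / ([L]³·[XY]²·[J]²) = (0.00507)³·(0.00282)³·(0.0170)² / ((9.92×10⁻⁴)³·(0.581)²·(6.45×10⁻⁴)²) = 0.00616
Qc = 0.00616 = Kc, so the system is already at equilibrium.

neither direction; the system is at equilibrium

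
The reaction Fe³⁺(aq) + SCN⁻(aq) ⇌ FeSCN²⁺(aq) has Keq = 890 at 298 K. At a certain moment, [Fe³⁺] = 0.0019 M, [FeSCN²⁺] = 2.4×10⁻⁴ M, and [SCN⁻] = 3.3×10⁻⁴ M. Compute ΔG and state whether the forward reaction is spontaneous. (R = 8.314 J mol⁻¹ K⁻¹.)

ΔG = -2.09 kJ/mol; the forward reaction is spontaneous

Q = [FeSCN²⁺] / ([Fe³⁺]·[SCN⁻]) = (2.4×10⁻⁴) / ((0.0019)·(3.3×10⁻⁴)) = 383
ΔG = RT ln(Q/Keq) = (8.314 J mol⁻¹ K⁻¹)(298 K) × ln(383/890)
   = (2.478 kJ/mol)(-0.8432) = -2.09 kJ/mol
ΔG < 0, so the forward reaction is spontaneous (proceeds forward).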